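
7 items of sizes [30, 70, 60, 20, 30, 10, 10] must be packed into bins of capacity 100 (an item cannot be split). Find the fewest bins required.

3

Total = 70 + 60 + 30 + 30 + 20 + 10 + 10 = 230.
Lower bound: ⌈230/100⌉ = 3 bins.
A packing using 3 bins:
  bin 1: 70 + 30 = 100
  bin 2: 60 + 30 + 10 = 100
  bin 3: 20 + 10 = 30
This matches the lower bound, so 3 is optimal.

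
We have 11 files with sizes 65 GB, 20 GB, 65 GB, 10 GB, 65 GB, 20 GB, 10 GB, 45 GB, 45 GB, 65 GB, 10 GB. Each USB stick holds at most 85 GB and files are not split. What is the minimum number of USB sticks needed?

Total = 65 + 65 + 65 + 65 + 45 + 45 + 20 + 20 + 10 + 10 + 10 = 420 GB.
Lower bound: ⌈420/85⌉ = 5 USB sticks.
Also, 6 files each exceed 85/2 GB, and no two of those can share a USB stick, so at least 6 USB sticks are needed.
A packing using 6 USB sticks:
  USB stick 1: 65 + 20 = 85
  USB stick 2: 65 + 20 = 85
  USB stick 3: 65 + 10 + 10 = 85
  USB stick 4: 65 + 10 = 75
  USB stick 5: 45 = 45
  USB stick 6: 45 = 45
This matches the lower bound, so 6 is optimal.

6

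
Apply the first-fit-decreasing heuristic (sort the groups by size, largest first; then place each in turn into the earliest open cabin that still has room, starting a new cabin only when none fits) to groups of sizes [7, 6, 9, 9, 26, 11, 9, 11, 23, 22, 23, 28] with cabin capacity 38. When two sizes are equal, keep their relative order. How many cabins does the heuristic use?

5

Sorted descending: 28, 26, 23, 23, 22, 11, 11, 9, 9, 9, 7, 6.
  28 → cabin 1 (new)  [load 28/38]
  26 → cabin 2 (new)  [load 26/38]
  23 → cabin 3 (new)  [load 23/38]
  23 → cabin 4 (new)  [load 23/38]
  22 → cabin 5 (new)  [load 22/38]
  11 → cabin 2  [load 37/38]
  11 → cabin 3  [load 34/38]
  9 → cabin 1  [load 37/38]
  9 → cabin 4  [load 32/38]
  9 → cabin 5  [load 31/38]
  7 → cabin 5  [load 38/38]
  6 → cabin 4  [load 38/38]
5 cabins opened.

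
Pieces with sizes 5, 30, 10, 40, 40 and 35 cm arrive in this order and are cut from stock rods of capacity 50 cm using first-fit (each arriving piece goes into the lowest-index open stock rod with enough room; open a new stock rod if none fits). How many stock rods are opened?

4

  5 → stock rod 1 (new)  [load 5/50]
  30 → stock rod 1  [load 35/50]
  10 → stock rod 1  [load 45/50]
  40 → stock rod 2 (new)  [load 40/50]
  40 → stock rod 3 (new)  [load 40/50]
  35 → stock rod 4 (new)  [load 35/50]
4 stock rods opened.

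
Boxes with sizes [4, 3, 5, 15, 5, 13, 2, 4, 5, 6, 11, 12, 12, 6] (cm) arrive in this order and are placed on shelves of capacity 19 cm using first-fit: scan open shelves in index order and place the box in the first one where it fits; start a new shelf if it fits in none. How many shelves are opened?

  4 → shelf 1 (new)  [load 4/19]
  3 → shelf 1  [load 7/19]
  5 → shelf 1  [load 12/19]
  15 → shelf 2 (new)  [load 15/19]
  5 → shelf 1  [load 17/19]
  13 → shelf 3 (new)  [load 13/19]
  2 → shelf 1  [load 19/19]
  4 → shelf 2  [load 19/19]
  5 → shelf 3  [load 18/19]
  6 → shelf 4 (new)  [load 6/19]
  11 → shelf 4  [load 17/19]
  12 → shelf 5 (new)  [load 12/19]
  12 → shelf 6 (new)  [load 12/19]
  6 → shelf 5  [load 18/19]
6 shelves opened.

6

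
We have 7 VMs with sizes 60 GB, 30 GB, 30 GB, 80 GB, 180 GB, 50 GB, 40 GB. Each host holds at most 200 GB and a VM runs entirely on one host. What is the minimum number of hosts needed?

3

Total = 180 + 80 + 60 + 50 + 40 + 30 + 30 = 470 GB.
Lower bound: ⌈470/200⌉ = 3 hosts.
A packing using 3 hosts:
  host 1: 180 = 180
  host 2: 80 + 60 + 50 = 190
  host 3: 40 + 30 + 30 = 100
This matches the lower bound, so 3 is optimal.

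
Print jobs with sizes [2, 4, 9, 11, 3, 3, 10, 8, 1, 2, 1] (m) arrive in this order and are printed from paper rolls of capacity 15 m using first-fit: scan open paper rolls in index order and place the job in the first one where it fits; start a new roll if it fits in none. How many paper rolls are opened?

4

  2 → roll 1 (new)  [load 2/15]
  4 → roll 1  [load 6/15]
  9 → roll 1  [load 15/15]
  11 → roll 2 (new)  [load 11/15]
  3 → roll 2  [load 14/15]
  3 → roll 3 (new)  [load 3/15]
  10 → roll 3  [load 13/15]
  8 → roll 4 (new)  [load 8/15]
  1 → roll 2  [load 15/15]
  2 → roll 3  [load 15/15]
  1 → roll 4  [load 9/15]
4 paper rolls opened.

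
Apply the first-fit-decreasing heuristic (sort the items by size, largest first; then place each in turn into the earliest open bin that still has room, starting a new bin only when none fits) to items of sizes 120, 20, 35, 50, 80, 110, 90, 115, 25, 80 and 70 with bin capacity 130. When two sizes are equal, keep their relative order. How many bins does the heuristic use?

7

Sorted descending: 120, 115, 110, 90, 80, 80, 70, 50, 35, 25, 20.
  120 → bin 1 (new)  [load 120/130]
  115 → bin 2 (new)  [load 115/130]
  110 → bin 3 (new)  [load 110/130]
  90 → bin 4 (new)  [load 90/130]
  80 → bin 5 (new)  [load 80/130]
  80 → bin 6 (new)  [load 80/130]
  70 → bin 7 (new)  [load 70/130]
  50 → bin 5  [load 130/130]
  35 → bin 4  [load 125/130]
  25 → bin 6  [load 105/130]
  20 → bin 3  [load 130/130]
7 bins opened.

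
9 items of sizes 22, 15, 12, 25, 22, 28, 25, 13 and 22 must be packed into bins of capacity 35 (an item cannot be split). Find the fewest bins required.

Total = 28 + 25 + 25 + 22 + 22 + 22 + 15 + 13 + 12 = 184.
Lower bound: ⌈184/35⌉ = 6 bins.
A packing using 7 bins:
  bin 1: 28 = 28
  bin 2: 25 = 25
  bin 3: 25 = 25
  bin 4: 22 + 13 = 35
  bin 5: 22 + 12 = 34
  bin 6: 22 = 22
  bin 7: 15 = 15
No arrangement into 6 bins stays within capacity, so 7 is optimal.

7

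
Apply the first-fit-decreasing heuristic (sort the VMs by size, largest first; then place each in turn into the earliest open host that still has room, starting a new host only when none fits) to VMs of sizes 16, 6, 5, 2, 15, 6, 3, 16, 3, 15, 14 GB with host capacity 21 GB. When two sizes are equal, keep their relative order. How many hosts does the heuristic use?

Sorted descending: 16, 16, 15, 15, 14, 6, 6, 5, 3, 3, 2.
  16 → host 1 (new)  [load 16/21]
  16 → host 2 (new)  [load 16/21]
  15 → host 3 (new)  [load 15/21]
  15 → host 4 (new)  [load 15/21]
  14 → host 5 (new)  [load 14/21]
  6 → host 3  [load 21/21]
  6 → host 4  [load 21/21]
  5 → host 1  [load 21/21]
  3 → host 2  [load 19/21]
  3 → host 5  [load 17/21]
  2 → host 2  [load 21/21]
5 hosts opened.

5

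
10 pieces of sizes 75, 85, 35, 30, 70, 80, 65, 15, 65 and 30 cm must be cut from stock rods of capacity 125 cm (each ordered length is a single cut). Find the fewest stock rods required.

6

Total = 85 + 80 + 75 + 70 + 65 + 65 + 35 + 30 + 30 + 15 = 550 cm.
Lower bound: ⌈550/125⌉ = 5 stock rods.
Also, 6 pieces each exceed 125/2 cm, and no two of those can share a stock rod, so at least 6 stock rods are needed.
A packing using 6 stock rods:
  stock rod 1: 85 + 35 = 120
  stock rod 2: 80 + 30 + 15 = 125
  stock rod 3: 75 + 30 = 105
  stock rod 4: 70 = 70
  stock rod 5: 65 = 65
  stock rod 6: 65 = 65
This matches the lower bound, so 6 is optimal.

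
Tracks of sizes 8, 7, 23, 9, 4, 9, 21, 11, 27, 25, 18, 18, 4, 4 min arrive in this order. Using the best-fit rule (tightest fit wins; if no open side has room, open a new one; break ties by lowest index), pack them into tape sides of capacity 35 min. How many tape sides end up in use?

  8 → side 1 (new)  [load 8/35]
  7 → side 1  [load 15/35]
  23 → side 2 (new)  [load 23/35]
  9 → side 2  [load 32/35]
  4 → side 1  [load 19/35]
  9 → side 1  [load 28/35]
  21 → side 3 (new)  [load 21/35]
  11 → side 3  [load 32/35]
  27 → side 4 (new)  [load 27/35]
  25 → side 5 (new)  [load 25/35]
  18 → side 6 (new)  [load 18/35]
  18 → side 7 (new)  [load 18/35]
  4 → side 1  [load 32/35]
  4 → side 4  [load 31/35]
7 tape sides opened.

7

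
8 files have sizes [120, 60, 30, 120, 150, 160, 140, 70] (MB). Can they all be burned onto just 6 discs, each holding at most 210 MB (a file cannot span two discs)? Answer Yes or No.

A valid assignment using 5 discs:
  disc 1: 160 + 30 = 190
  disc 2: 150 + 60 = 210
  disc 3: 140 + 70 = 210
  disc 4: 120 = 120
  disc 5: 120 = 120
That uses only 5 ≤ 6, so 6 discs are enough.

Yes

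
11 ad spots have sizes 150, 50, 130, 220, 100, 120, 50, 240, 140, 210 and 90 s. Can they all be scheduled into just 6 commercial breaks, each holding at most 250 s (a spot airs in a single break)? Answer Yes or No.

No

Total = 1500 s; ⌈1500/250⌉ = 6.
The bound of 6 does not rule out 6, but exhaustive search shows no assignment into 6 commercial breaks of capacity 250 s exists — the minimum is 7.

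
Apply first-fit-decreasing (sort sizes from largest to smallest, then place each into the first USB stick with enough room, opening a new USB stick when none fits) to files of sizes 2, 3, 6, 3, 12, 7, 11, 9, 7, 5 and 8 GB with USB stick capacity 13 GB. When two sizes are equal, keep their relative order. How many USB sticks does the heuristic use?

6

Sorted descending: 12, 11, 9, 8, 7, 7, 6, 5, 3, 3, 2.
  12 → USB stick 1 (new)  [load 12/13]
  11 → USB stick 2 (new)  [load 11/13]
  9 → USB stick 3 (new)  [load 9/13]
  8 → USB stick 4 (new)  [load 8/13]
  7 → USB stick 5 (new)  [load 7/13]
  7 → USB stick 6 (new)  [load 7/13]
  6 → USB stick 5  [load 13/13]
  5 → USB stick 4  [load 13/13]
  3 → USB stick 3  [load 12/13]
  3 → USB stick 6  [load 10/13]
  2 → USB stick 2  [load 13/13]
6 USB sticks opened.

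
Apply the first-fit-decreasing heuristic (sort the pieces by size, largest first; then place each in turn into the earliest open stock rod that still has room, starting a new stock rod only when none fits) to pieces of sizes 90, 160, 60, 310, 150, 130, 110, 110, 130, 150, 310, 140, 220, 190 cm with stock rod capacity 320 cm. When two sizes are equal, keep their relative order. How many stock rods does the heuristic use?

Sorted descending: 310, 310, 220, 190, 160, 150, 150, 140, 130, 130, 110, 110, 90, 60.
  310 → stock rod 1 (new)  [load 310/320]
  310 → stock rod 2 (new)  [load 310/320]
  220 → stock rod 3 (new)  [load 220/320]
  190 → stock rod 4 (new)  [load 190/320]
  160 → stock rod 5 (new)  [load 160/320]
  150 → stock rod 5  [load 310/320]
  150 → stock rod 6 (new)  [load 150/320]
  140 → stock rod 6  [load 290/320]
  130 → stock rod 4  [load 320/320]
  130 → stock rod 7 (new)  [load 130/320]
  110 → stock rod 7  [load 240/320]
  110 → stock rod 8 (new)  [load 110/320]
  90 → stock rod 3  [load 310/320]
  60 → stock rod 7  [load 300/320]
8 stock rods opened.

8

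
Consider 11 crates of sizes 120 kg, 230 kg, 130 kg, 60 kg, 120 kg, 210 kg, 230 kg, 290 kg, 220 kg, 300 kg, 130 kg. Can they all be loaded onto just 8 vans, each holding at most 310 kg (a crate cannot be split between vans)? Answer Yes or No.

Yes

A valid assignment using 8 vans:
  van 1: 300 = 300
  van 2: 290 = 290
  van 3: 230 + 60 = 290
  van 4: 230 = 230
  van 5: 220 = 220
  van 6: 210 = 210
  van 7: 130 + 130 = 260
  van 8: 120 + 120 = 240
Every load is within 310 kg, so 8 vans suffice.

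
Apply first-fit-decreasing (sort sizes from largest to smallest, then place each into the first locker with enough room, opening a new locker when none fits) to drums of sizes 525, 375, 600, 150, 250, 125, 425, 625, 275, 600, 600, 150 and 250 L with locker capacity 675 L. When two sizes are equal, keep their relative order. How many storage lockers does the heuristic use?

8

Sorted descending: 625, 600, 600, 600, 525, 425, 375, 275, 250, 250, 150, 150, 125.
  625 → locker 1 (new)  [load 625/675]
  600 → locker 2 (new)  [load 600/675]
  600 → locker 3 (new)  [load 600/675]
  600 → locker 4 (new)  [load 600/675]
  525 → locker 5 (new)  [load 525/675]
  425 → locker 6 (new)  [load 425/675]
  375 → locker 7 (new)  [load 375/675]
  275 → locker 7  [load 650/675]
  250 → locker 6  [load 675/675]
  250 → locker 8 (new)  [load 250/675]
  150 → locker 5  [load 675/675]
  150 → locker 8  [load 400/675]
  125 → locker 8  [load 525/675]
8 storage lockers opened.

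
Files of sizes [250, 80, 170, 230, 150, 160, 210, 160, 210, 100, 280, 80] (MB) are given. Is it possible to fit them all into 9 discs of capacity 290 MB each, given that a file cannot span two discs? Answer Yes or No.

A valid assignment using 9 discs:
  disc 1: 280 = 280
  disc 2: 250 = 250
  disc 3: 230 = 230
  disc 4: 210 + 80 = 290
  disc 5: 210 + 80 = 290
  disc 6: 170 + 100 = 270
  disc 7: 160 = 160
  disc 8: 160 = 160
  disc 9: 150 = 150
Every load is within 290 MB, so 9 discs suffice.

Yes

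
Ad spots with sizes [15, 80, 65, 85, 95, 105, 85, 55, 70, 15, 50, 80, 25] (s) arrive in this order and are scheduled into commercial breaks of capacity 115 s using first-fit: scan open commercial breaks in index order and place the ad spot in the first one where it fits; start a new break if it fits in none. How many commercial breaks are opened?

9

  15 → break 1 (new)  [load 15/115]
  80 → break 1  [load 95/115]
  65 → break 2 (new)  [load 65/115]
  85 → break 3 (new)  [load 85/115]
  95 → break 4 (new)  [load 95/115]
  105 → break 5 (new)  [load 105/115]
  85 → break 6 (new)  [load 85/115]
  55 → break 7 (new)  [load 55/115]
  70 → break 8 (new)  [load 70/115]
  15 → break 1  [load 110/115]
  50 → break 2  [load 115/115]
  80 → break 9 (new)  [load 80/115]
  25 → break 3  [load 110/115]
9 commercial breaks opened.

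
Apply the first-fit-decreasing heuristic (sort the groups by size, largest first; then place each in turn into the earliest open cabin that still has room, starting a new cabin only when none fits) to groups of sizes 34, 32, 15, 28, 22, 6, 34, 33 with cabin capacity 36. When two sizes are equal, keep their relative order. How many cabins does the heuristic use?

Sorted descending: 34, 34, 33, 32, 28, 22, 15, 6.
  34 → cabin 1 (new)  [load 34/36]
  34 → cabin 2 (new)  [load 34/36]
  33 → cabin 3 (new)  [load 33/36]
  32 → cabin 4 (new)  [load 32/36]
  28 → cabin 5 (new)  [load 28/36]
  22 → cabin 6 (new)  [load 22/36]
  15 → cabin 7 (new)  [load 15/36]
  6 → cabin 5  [load 34/36]
7 cabins opened.

7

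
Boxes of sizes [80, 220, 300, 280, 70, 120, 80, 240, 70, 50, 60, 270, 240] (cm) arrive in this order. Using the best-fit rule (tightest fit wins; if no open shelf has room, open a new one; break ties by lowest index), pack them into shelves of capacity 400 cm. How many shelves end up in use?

6

  80 → shelf 1 (new)  [load 80/400]
  220 → shelf 1  [load 300/400]
  300 → shelf 2 (new)  [load 300/400]
  280 → shelf 3 (new)  [load 280/400]
  70 → shelf 1  [load 370/400]
  120 → shelf 3  [load 400/400]
  80 → shelf 2  [load 380/400]
  240 → shelf 4 (new)  [load 240/400]
  70 → shelf 4  [load 310/400]
  50 → shelf 4  [load 360/400]
  60 → shelf 5 (new)  [load 60/400]
  270 → shelf 5  [load 330/400]
  240 → shelf 6 (new)  [load 240/400]
6 shelves opened.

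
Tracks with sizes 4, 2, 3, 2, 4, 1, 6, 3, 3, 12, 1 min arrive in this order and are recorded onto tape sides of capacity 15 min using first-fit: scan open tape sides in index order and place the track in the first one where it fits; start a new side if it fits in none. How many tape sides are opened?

  4 → side 1 (new)  [load 4/15]
  2 → side 1  [load 6/15]
  3 → side 1  [load 9/15]
  2 → side 1  [load 11/15]
  4 → side 1  [load 15/15]
  1 → side 2 (new)  [load 1/15]
  6 → side 2  [load 7/15]
  3 → side 2  [load 10/15]
  3 → side 2  [load 13/15]
  12 → side 3 (new)  [load 12/15]
  1 → side 2  [load 14/15]
3 tape sides opened.

3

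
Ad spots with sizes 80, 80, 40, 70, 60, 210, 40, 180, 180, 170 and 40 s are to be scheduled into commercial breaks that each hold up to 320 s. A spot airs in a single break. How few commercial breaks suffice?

Total = 210 + 180 + 180 + 170 + 80 + 80 + 70 + 60 + 40 + 40 + 40 = 1150 s.
Lower bound: ⌈1150/320⌉ = 4 commercial breaks.
A packing using 4 commercial breaks:
  break 1: 210 + 80 = 290
  break 2: 180 + 80 + 60 = 320
  break 3: 180 + 70 + 40 = 290
  break 4: 170 + 40 + 40 = 250
This matches the lower bound, so 4 is optimal.

4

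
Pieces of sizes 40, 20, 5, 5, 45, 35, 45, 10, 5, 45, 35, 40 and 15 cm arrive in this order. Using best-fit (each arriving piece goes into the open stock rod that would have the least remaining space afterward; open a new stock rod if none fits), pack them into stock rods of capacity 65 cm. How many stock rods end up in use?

7

  40 → stock rod 1 (new)  [load 40/65]
  20 → stock rod 1  [load 60/65]
  5 → stock rod 1  [load 65/65]
  5 → stock rod 2 (new)  [load 5/65]
  45 → stock rod 2  [load 50/65]
  35 → stock rod 3 (new)  [load 35/65]
  45 → stock rod 4 (new)  [load 45/65]
  10 → stock rod 2  [load 60/65]
  5 → stock rod 2  [load 65/65]
  45 → stock rod 5 (new)  [load 45/65]
  35 → stock rod 6 (new)  [load 35/65]
  40 → stock rod 7 (new)  [load 40/65]
  15 → stock rod 4  [load 60/65]
7 stock rods opened.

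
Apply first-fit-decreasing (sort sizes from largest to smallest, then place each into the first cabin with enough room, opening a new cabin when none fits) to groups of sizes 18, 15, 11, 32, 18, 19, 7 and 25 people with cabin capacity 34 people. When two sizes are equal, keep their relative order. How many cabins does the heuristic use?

Sorted descending: 32, 25, 19, 18, 18, 15, 11, 7.
  32 → cabin 1 (new)  [load 32/34]
  25 → cabin 2 (new)  [load 25/34]
  19 → cabin 3 (new)  [load 19/34]
  18 → cabin 4 (new)  [load 18/34]
  18 → cabin 5 (new)  [load 18/34]
  15 → cabin 3  [load 34/34]
  11 → cabin 4  [load 29/34]
  7 → cabin 2  [load 32/34]
5 cabins opened.

5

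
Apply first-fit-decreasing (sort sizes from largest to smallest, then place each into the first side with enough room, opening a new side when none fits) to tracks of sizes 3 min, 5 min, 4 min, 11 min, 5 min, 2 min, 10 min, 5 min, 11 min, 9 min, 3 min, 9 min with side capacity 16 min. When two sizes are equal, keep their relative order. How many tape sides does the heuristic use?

Sorted descending: 11, 11, 10, 9, 9, 5, 5, 5, 4, 3, 3, 2.
  11 → side 1 (new)  [load 11/16]
  11 → side 2 (new)  [load 11/16]
  10 → side 3 (new)  [load 10/16]
  9 → side 4 (new)  [load 9/16]
  9 → side 5 (new)  [load 9/16]
  5 → side 1  [load 16/16]
  5 → side 2  [load 16/16]
  5 → side 3  [load 15/16]
  4 → side 4  [load 13/16]
  3 → side 4  [load 16/16]
  3 → side 5  [load 12/16]
  2 → side 5  [load 14/16]
5 tape sides opened.

5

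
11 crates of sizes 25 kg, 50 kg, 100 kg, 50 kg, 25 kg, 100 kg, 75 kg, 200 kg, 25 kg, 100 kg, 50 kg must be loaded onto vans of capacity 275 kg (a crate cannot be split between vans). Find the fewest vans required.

3

Total = 200 + 100 + 100 + 100 + 75 + 50 + 50 + 50 + 25 + 25 + 25 = 800 kg.
Lower bound: ⌈800/275⌉ = 3 vans.
A packing using 3 vans:
  van 1: 200 + 75 = 275
  van 2: 100 + 100 + 50 + 25 = 275
  van 3: 100 + 50 + 50 + 25 + 25 = 250
This matches the lower bound, so 3 is optimal.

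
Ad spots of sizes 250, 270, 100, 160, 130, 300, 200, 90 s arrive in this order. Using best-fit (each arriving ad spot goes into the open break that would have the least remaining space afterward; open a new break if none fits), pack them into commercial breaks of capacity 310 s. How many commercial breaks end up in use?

6

  250 → break 1 (new)  [load 250/310]
  270 → break 2 (new)  [load 270/310]
  100 → break 3 (new)  [load 100/310]
  160 → break 3  [load 260/310]
  130 → break 4 (new)  [load 130/310]
  300 → break 5 (new)  [load 300/310]
  200 → break 6 (new)  [load 200/310]
  90 → break 6  [load 290/310]
6 commercial breaks opened.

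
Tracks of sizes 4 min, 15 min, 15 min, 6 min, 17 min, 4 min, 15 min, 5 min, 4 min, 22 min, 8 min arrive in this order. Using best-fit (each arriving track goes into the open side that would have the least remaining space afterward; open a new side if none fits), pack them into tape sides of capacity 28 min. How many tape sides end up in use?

5

  4 → side 1 (new)  [load 4/28]
  15 → side 1  [load 19/28]
  15 → side 2 (new)  [load 15/28]
  6 → side 1  [load 25/28]
  17 → side 3 (new)  [load 17/28]
  4 → side 3  [load 21/28]
  15 → side 4 (new)  [load 15/28]
  5 → side 3  [load 26/28]
  4 → side 2  [load 19/28]
  22 → side 5 (new)  [load 22/28]
  8 → side 2  [load 27/28]
5 tape sides opened.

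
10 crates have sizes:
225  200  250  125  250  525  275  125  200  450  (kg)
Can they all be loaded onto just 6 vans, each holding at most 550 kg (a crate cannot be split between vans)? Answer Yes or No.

Yes

A valid assignment using 6 vans:
  van 1: 525 = 525
  van 2: 450 = 450
  van 3: 275 + 250 = 525
  van 4: 250 + 225 = 475
  van 5: 200 + 200 + 125 = 525
  van 6: 125 = 125
Every load is within 550 kg, so 6 vans suffice.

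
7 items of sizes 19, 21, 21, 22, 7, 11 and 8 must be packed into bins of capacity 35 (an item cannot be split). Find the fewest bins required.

Total = 22 + 21 + 21 + 19 + 11 + 8 + 7 = 109.
Lower bound: ⌈109/35⌉ = 4 bins.
A packing using 4 bins:
  bin 1: 22 + 11 = 33
  bin 2: 21 + 8 = 29
  bin 3: 21 + 7 = 28
  bin 4: 19 = 19
This matches the lower bound, so 4 is optimal.

4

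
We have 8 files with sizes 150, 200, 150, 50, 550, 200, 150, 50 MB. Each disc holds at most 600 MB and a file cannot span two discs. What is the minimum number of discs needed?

3

Total = 550 + 200 + 200 + 150 + 150 + 150 + 50 + 50 = 1500 MB.
Lower bound: ⌈1500/600⌉ = 3 discs.
A packing using 3 discs:
  disc 1: 550 + 50 = 600
  disc 2: 200 + 200 + 150 + 50 = 600
  disc 3: 150 + 150 = 300
This matches the lower bound, so 3 is optimal.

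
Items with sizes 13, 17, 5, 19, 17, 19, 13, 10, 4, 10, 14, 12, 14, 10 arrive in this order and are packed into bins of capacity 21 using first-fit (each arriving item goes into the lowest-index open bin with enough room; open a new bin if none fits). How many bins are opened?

  13 → bin 1 (new)  [load 13/21]
  17 → bin 2 (new)  [load 17/21]
  5 → bin 1  [load 18/21]
  19 → bin 3 (new)  [load 19/21]
  17 → bin 4 (new)  [load 17/21]
  19 → bin 5 (new)  [load 19/21]
  13 → bin 6 (new)  [load 13/21]
  10 → bin 7 (new)  [load 10/21]
  4 → bin 2  [load 21/21]
  10 → bin 7  [load 20/21]
  14 → bin 8 (new)  [load 14/21]
  12 → bin 9 (new)  [load 12/21]
  14 → bin 10 (new)  [load 14/21]
  10 → bin 11 (new)  [load 10/21]
11 bins opened.

11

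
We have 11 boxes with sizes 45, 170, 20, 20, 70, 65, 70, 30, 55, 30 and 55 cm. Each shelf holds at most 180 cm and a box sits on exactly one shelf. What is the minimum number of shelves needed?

Total = 170 + 70 + 70 + 65 + 55 + 55 + 45 + 30 + 30 + 20 + 20 = 630 cm.
Lower bound: ⌈630/180⌉ = 4 shelves.
A packing using 4 shelves:
  shelf 1: 170 = 170
  shelf 2: 70 + 70 + 30 = 170
  shelf 3: 65 + 55 + 55 = 175
  shelf 4: 45 + 30 + 20 + 20 = 115
This matches the lower bound, so 4 is optimal.

4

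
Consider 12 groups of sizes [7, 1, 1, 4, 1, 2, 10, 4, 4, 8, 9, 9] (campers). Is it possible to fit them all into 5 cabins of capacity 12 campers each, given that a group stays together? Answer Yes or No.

Total = 60 campers; ⌈60/12⌉ = 5.
The bound of 5 does not rule out 5, but exhaustive search shows no assignment into 5 cabins of capacity 12 campers exists — the minimum is 6.

No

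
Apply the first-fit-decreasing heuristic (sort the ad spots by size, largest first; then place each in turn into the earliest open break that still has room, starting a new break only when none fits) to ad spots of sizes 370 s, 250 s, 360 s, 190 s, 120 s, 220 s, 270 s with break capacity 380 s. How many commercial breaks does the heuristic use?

6

Sorted descending: 370, 360, 270, 250, 220, 190, 120.
  370 → break 1 (new)  [load 370/380]
  360 → break 2 (new)  [load 360/380]
  270 → break 3 (new)  [load 270/380]
  250 → break 4 (new)  [load 250/380]
  220 → break 5 (new)  [load 220/380]
  190 → break 6 (new)  [load 190/380]
  120 → break 4  [load 370/380]
6 commercial breaks opened.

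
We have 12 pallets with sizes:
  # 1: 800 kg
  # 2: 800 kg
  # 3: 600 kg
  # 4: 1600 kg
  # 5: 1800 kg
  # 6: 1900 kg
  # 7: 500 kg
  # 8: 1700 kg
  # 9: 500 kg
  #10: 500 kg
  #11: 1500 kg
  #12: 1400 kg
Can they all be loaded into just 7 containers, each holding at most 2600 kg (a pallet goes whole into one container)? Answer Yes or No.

Yes

A valid assignment using 6 containers:
  container 1: 1900 + 600 = 2500
  container 2: 1800 + 800 = 2600
  container 3: 1700 + 800 = 2500
  container 4: 1600 + 500 + 500 = 2600
  container 5: 1500 + 500 = 2000
  container 6: 1400 = 1400
That uses only 6 ≤ 7, so 7 containers are enough.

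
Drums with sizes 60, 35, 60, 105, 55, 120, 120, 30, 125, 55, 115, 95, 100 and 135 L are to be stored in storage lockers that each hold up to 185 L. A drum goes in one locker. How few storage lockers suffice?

Total = 135 + 125 + 120 + 120 + 115 + 105 + 100 + 95 + 60 + 60 + 55 + 55 + 35 + 30 = 1210 L.
Lower bound: ⌈1210/185⌉ = 7 storage lockers.
Also, 8 drums each exceed 185/2 L, and no two of those can share a locker, so at least 8 storage lockers are needed.
A packing using 8 storage lockers:
  locker 1: 135 + 35 = 170
  locker 2: 125 + 60 = 185
  locker 3: 120 + 60 = 180
  locker 4: 120 + 55 = 175
  locker 5: 115 + 55 = 170
  locker 6: 105 + 30 = 135
  locker 7: 100 = 100
  locker 8: 95 = 95
This matches the lower bound, so 8 is optimal.

8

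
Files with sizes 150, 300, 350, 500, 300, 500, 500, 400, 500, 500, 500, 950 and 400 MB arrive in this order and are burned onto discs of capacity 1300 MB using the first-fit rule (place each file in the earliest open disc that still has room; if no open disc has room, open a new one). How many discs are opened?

5

  150 → disc 1 (new)  [load 150/1300]
  300 → disc 1  [load 450/1300]
  350 → disc 1  [load 800/1300]
  500 → disc 1  [load 1300/1300]
  300 → disc 2 (new)  [load 300/1300]
  500 → disc 2  [load 800/1300]
  500 → disc 2  [load 1300/1300]
  400 → disc 3 (new)  [load 400/1300]
  500 → disc 3  [load 900/1300]
  500 → disc 4 (new)  [load 500/1300]
  500 → disc 4  [load 1000/1300]
  950 → disc 5 (new)  [load 950/1300]
  400 → disc 3  [load 1300/1300]
5 discs opened.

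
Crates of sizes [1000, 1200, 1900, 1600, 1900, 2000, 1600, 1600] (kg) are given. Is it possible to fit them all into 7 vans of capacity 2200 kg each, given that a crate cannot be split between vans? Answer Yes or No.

Yes

A valid assignment using 7 vans:
  van 1: 2000 = 2000
  van 2: 1900 = 1900
  van 3: 1900 = 1900
  van 4: 1600 = 1600
  van 5: 1600 = 1600
  van 6: 1600 = 1600
  van 7: 1200 + 1000 = 2200
Every load is within 2200 kg, so 7 vans suffice.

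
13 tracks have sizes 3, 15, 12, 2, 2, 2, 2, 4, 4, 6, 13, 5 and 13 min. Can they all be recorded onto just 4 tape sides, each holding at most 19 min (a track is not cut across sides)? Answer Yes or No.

No

Total = 83 min; ⌈83/19⌉ = 5.
At least 5 tape sides are required, but only 4 are allowed.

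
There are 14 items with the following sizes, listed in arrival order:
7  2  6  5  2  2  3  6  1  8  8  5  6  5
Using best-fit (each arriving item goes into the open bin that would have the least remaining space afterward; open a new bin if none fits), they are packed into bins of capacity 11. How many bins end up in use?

  7 → bin 1 (new)  [load 7/11]
  2 → bin 1  [load 9/11]
  6 → bin 2 (new)  [load 6/11]
  5 → bin 2  [load 11/11]
  2 → bin 1  [load 11/11]
  2 → bin 3 (new)  [load 2/11]
  3 → bin 3  [load 5/11]
  6 → bin 3  [load 11/11]
  1 → bin 4 (new)  [load 1/11]
  8 → bin 4  [load 9/11]
  8 → bin 5 (new)  [load 8/11]
  5 → bin 6 (new)  [load 5/11]
  6 → bin 6  [load 11/11]
  5 → bin 7 (new)  [load 5/11]
7 bins opened.

7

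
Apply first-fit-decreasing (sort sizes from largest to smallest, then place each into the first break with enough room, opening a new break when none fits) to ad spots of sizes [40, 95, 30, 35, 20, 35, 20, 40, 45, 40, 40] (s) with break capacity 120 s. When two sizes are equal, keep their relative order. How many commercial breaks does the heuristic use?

Sorted descending: 95, 45, 40, 40, 40, 40, 35, 35, 30, 20, 20.
  95 → break 1 (new)  [load 95/120]
  45 → break 2 (new)  [load 45/120]
  40 → break 2  [load 85/120]
  40 → break 3 (new)  [load 40/120]
  40 → break 3  [load 80/120]
  40 → break 3  [load 120/120]
  35 → break 2  [load 120/120]
  35 → break 4 (new)  [load 35/120]
  30 → break 4  [load 65/120]
  20 → break 1  [load 115/120]
  20 → break 4  [load 85/120]
4 commercial breaks opened.

4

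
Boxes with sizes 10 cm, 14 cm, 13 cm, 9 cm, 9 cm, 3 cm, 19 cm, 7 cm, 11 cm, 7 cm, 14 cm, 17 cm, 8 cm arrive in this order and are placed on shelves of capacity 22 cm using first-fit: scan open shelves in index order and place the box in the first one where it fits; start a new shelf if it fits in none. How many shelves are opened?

  10 → shelf 1 (new)  [load 10/22]
  14 → shelf 2 (new)  [load 14/22]
  13 → shelf 3 (new)  [load 13/22]
  9 → shelf 1  [load 19/22]
  9 → shelf 3  [load 22/22]
  3 → shelf 1  [load 22/22]
  19 → shelf 4 (new)  [load 19/22]
  7 → shelf 2  [load 21/22]
  11 → shelf 5 (new)  [load 11/22]
  7 → shelf 5  [load 18/22]
  14 → shelf 6 (new)  [load 14/22]
  17 → shelf 7 (new)  [load 17/22]
  8 → shelf 6  [load 22/22]
7 shelves opened.

7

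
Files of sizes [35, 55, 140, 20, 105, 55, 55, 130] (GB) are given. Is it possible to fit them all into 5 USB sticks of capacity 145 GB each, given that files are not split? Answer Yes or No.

A valid assignment using 5 USB sticks:
  USB stick 1: 140 = 140
  USB stick 2: 130 = 130
  USB stick 3: 105 + 35 = 140
  USB stick 4: 55 + 55 + 20 = 130
  USB stick 5: 55 = 55
Every load is within 145 GB, so 5 USB sticks suffice.

Yes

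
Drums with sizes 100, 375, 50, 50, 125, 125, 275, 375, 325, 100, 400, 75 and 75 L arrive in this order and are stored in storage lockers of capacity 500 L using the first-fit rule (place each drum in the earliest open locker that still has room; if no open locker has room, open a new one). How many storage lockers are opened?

  100 → locker 1 (new)  [load 100/500]
  375 → locker 1  [load 475/500]
  50 → locker 2 (new)  [load 50/500]
  50 → locker 2  [load 100/500]
  125 → locker 2  [load 225/500]
  125 → locker 2  [load 350/500]
  275 → locker 3 (new)  [load 275/500]
  375 → locker 4 (new)  [load 375/500]
  325 → locker 5 (new)  [load 325/500]
  100 → locker 2  [load 450/500]
  400 → locker 6 (new)  [load 400/500]
  75 → locker 3  [load 350/500]
  75 → locker 3  [load 425/500]
6 storage lockers opened.

6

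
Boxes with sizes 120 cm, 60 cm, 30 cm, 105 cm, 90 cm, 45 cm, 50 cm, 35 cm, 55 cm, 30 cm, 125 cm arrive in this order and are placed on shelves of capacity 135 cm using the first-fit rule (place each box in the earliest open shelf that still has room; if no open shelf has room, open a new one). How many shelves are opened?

6

  120 → shelf 1 (new)  [load 120/135]
  60 → shelf 2 (new)  [load 60/135]
  30 → shelf 2  [load 90/135]
  105 → shelf 3 (new)  [load 105/135]
  90 → shelf 4 (new)  [load 90/135]
  45 → shelf 2  [load 135/135]
  50 → shelf 5 (new)  [load 50/135]
  35 → shelf 4  [load 125/135]
  55 → shelf 5  [load 105/135]
  30 → shelf 3  [load 135/135]
  125 → shelf 6 (new)  [load 125/135]
6 shelves opened.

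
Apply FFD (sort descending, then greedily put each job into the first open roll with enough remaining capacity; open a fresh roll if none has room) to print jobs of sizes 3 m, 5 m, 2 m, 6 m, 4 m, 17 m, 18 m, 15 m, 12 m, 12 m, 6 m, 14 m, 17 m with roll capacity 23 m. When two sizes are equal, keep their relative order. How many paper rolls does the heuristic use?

7

Sorted descending: 18, 17, 17, 15, 14, 12, 12, 6, 6, 5, 4, 3, 2.
  18 → roll 1 (new)  [load 18/23]
  17 → roll 2 (new)  [load 17/23]
  17 → roll 3 (new)  [load 17/23]
  15 → roll 4 (new)  [load 15/23]
  14 → roll 5 (new)  [load 14/23]
  12 → roll 6 (new)  [load 12/23]
  12 → roll 7 (new)  [load 12/23]
  6 → roll 2  [load 23/23]
  6 → roll 3  [load 23/23]
  5 → roll 1  [load 23/23]
  4 → roll 4  [load 19/23]
  3 → roll 4  [load 22/23]
  2 → roll 5  [load 16/23]
7 paper rolls opened.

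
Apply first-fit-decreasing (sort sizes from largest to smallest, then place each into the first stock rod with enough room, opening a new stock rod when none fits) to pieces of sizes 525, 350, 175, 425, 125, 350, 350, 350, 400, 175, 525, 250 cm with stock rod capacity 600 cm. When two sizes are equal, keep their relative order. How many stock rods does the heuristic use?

Sorted descending: 525, 525, 425, 400, 350, 350, 350, 350, 250, 175, 175, 125.
  525 → stock rod 1 (new)  [load 525/600]
  525 → stock rod 2 (new)  [load 525/600]
  425 → stock rod 3 (new)  [load 425/600]
  400 → stock rod 4 (new)  [load 400/600]
  350 → stock rod 5 (new)  [load 350/600]
  350 → stock rod 6 (new)  [load 350/600]
  350 → stock rod 7 (new)  [load 350/600]
  350 → stock rod 8 (new)  [load 350/600]
  250 → stock rod 5  [load 600/600]
  175 → stock rod 3  [load 600/600]
  175 → stock rod 4  [load 575/600]
  125 → stock rod 6  [load 475/600]
8 stock rods opened.

8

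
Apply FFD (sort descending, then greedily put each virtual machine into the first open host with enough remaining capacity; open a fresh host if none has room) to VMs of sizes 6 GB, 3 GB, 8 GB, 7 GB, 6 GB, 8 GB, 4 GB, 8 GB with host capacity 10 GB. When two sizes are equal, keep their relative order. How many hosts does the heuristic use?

Sorted descending: 8, 8, 8, 7, 6, 6, 4, 3.
  8 → host 1 (new)  [load 8/10]
  8 → host 2 (new)  [load 8/10]
  8 → host 3 (new)  [load 8/10]
  7 → host 4 (new)  [load 7/10]
  6 → host 5 (new)  [load 6/10]
  6 → host 6 (new)  [load 6/10]
  4 → host 5  [load 10/10]
  3 → host 4  [load 10/10]
6 hosts opened.

6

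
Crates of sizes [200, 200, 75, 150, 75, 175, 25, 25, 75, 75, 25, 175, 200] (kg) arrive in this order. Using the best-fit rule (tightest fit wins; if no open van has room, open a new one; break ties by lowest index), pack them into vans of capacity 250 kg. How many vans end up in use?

7

  200 → van 1 (new)  [load 200/250]
  200 → van 2 (new)  [load 200/250]
  75 → van 3 (new)  [load 75/250]
  150 → van 3  [load 225/250]
  75 → van 4 (new)  [load 75/250]
  175 → van 4  [load 250/250]
  25 → van 3  [load 250/250]
  25 → van 1  [load 225/250]
  75 → van 5 (new)  [load 75/250]
  75 → van 5  [load 150/250]
  25 → van 1  [load 250/250]
  175 → van 6 (new)  [load 175/250]
  200 → van 7 (new)  [load 200/250]
7 vans opened.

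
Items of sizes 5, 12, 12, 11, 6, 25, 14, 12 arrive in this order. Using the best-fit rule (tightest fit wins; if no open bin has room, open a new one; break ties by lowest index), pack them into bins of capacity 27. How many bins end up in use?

4

  5 → bin 1 (new)  [load 5/27]
  12 → bin 1  [load 17/27]
  12 → bin 2 (new)  [load 12/27]
  11 → bin 2  [load 23/27]
  6 → bin 1  [load 23/27]
  25 → bin 3 (new)  [load 25/27]
  14 → bin 4 (new)  [load 14/27]
  12 → bin 4  [load 26/27]
4 bins opened.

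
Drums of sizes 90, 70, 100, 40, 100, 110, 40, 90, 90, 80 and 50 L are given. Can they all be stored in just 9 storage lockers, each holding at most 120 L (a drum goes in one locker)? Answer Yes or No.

A valid assignment using 9 storage lockers:
  locker 1: 110 = 110
  locker 2: 100 = 100
  locker 3: 100 = 100
  locker 4: 90 = 90
  locker 5: 90 = 90
  locker 6: 90 = 90
  locker 7: 80 + 40 = 120
  locker 8: 70 + 50 = 120
  locker 9: 40 = 40
Every load is within 120 L, so 9 storage lockers suffice.

Yes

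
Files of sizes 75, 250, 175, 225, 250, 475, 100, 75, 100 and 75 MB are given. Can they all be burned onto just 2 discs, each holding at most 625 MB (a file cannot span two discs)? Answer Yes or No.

No

Total = 1800 MB; ⌈1800/625⌉ = 3.
At least 3 discs are required, but only 2 are allowed.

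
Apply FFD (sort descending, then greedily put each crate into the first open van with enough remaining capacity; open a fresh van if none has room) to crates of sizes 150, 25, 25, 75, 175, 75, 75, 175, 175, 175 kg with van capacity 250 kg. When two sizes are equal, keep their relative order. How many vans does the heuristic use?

5

Sorted descending: 175, 175, 175, 175, 150, 75, 75, 75, 25, 25.
  175 → van 1 (new)  [load 175/250]
  175 → van 2 (new)  [load 175/250]
  175 → van 3 (new)  [load 175/250]
  175 → van 4 (new)  [load 175/250]
  150 → van 5 (new)  [load 150/250]
  75 → van 1  [load 250/250]
  75 → van 2  [load 250/250]
  75 → van 3  [load 250/250]
  25 → van 4  [load 200/250]
  25 → van 4  [load 225/250]
5 vans opened.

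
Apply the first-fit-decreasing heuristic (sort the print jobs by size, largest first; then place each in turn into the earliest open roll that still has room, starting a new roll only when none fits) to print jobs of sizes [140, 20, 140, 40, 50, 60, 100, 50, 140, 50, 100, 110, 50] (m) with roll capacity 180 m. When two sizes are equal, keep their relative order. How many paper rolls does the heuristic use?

7

Sorted descending: 140, 140, 140, 110, 100, 100, 60, 50, 50, 50, 50, 40, 20.
  140 → roll 1 (new)  [load 140/180]
  140 → roll 2 (new)  [load 140/180]
  140 → roll 3 (new)  [load 140/180]
  110 → roll 4 (new)  [load 110/180]
  100 → roll 5 (new)  [load 100/180]
  100 → roll 6 (new)  [load 100/180]
  60 → roll 4  [load 170/180]
  50 → roll 5  [load 150/180]
  50 → roll 6  [load 150/180]
  50 → roll 7 (new)  [load 50/180]
  50 → roll 7  [load 100/180]
  40 → roll 1  [load 180/180]
  20 → roll 2  [load 160/180]
7 paper rolls opened.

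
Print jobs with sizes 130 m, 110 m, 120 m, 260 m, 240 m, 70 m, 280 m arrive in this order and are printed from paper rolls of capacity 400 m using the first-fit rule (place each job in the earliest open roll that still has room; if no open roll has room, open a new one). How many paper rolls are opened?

4

  130 → roll 1 (new)  [load 130/400]
  110 → roll 1  [load 240/400]
  120 → roll 1  [load 360/400]
  260 → roll 2 (new)  [load 260/400]
  240 → roll 3 (new)  [load 240/400]
  70 → roll 2  [load 330/400]
  280 → roll 4 (new)  [load 280/400]
4 paper rolls opened.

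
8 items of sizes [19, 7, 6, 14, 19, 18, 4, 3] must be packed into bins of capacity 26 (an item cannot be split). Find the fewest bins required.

Total = 19 + 19 + 18 + 14 + 7 + 6 + 4 + 3 = 90.
Lower bound: ⌈90/26⌉ = 4 bins.
A packing using 4 bins:
  bin 1: 19 + 7 = 26
  bin 2: 19 + 6 = 25
  bin 3: 18 + 4 + 3 = 25
  bin 4: 14 = 14
This matches the lower bound, so 4 is optimal.

4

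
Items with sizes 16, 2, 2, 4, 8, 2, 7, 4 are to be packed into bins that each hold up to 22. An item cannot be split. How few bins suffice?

3

Total = 16 + 8 + 7 + 4 + 4 + 2 + 2 + 2 = 45.
Lower bound: ⌈45/22⌉ = 3 bins.
A packing using 3 bins:
  bin 1: 16 + 4 + 2 = 22
  bin 2: 8 + 7 + 4 + 2 = 21
  bin 3: 2 = 2
This matches the lower bound, so 3 is optimal.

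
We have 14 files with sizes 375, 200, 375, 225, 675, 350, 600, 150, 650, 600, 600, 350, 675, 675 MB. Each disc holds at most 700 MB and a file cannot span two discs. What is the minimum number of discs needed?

11

Total = 675 + 675 + 675 + 650 + 600 + 600 + 600 + 375 + 375 + 350 + 350 + 225 + 200 + 150 = 6500 MB.
Lower bound: ⌈6500/700⌉ = 10 discs.
A packing using 11 discs:
  disc 1: 675 = 675
  disc 2: 675 = 675
  disc 3: 675 = 675
  disc 4: 650 = 650
  disc 5: 600 = 600
  disc 6: 600 = 600
  disc 7: 600 = 600
  disc 8: 375 + 225 = 600
  disc 9: 375 + 200 = 575
  disc 10: 350 + 350 = 700
  disc 11: 150 = 150
No arrangement into 10 discs stays within capacity, so 11 is optimal.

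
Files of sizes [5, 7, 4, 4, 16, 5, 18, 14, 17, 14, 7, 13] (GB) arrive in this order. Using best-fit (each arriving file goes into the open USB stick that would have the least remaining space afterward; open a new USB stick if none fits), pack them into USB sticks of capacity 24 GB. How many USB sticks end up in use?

7

  5 → USB stick 1 (new)  [load 5/24]
  7 → USB stick 1  [load 12/24]
  4 → USB stick 1  [load 16/24]
  4 → USB stick 1  [load 20/24]
  16 → USB stick 2 (new)  [load 16/24]
  5 → USB stick 2  [load 21/24]
  18 → USB stick 3 (new)  [load 18/24]
  14 → USB stick 4 (new)  [load 14/24]
  17 → USB stick 5 (new)  [load 17/24]
  14 → USB stick 6 (new)  [load 14/24]
  7 → USB stick 5  [load 24/24]
  13 → USB stick 7 (new)  [load 13/24]
7 USB sticks opened.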